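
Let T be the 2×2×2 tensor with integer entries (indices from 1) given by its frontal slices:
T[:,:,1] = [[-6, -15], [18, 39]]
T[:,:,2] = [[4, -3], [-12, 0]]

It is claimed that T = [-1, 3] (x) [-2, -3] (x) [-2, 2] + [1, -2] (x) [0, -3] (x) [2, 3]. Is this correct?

No

Reconstruct entry (1,1,1) from the claimed factors: Σₗ aₗ[1]bₗ[1]cₗ[1] = (-1)·(-2)·(-2) + (1)·(0)·(2) = -4, but T[1,1,1] = -6. The claim is false.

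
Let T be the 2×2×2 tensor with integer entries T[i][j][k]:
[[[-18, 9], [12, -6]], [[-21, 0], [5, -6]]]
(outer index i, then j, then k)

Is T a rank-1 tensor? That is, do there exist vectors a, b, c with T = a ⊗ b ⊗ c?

No

The mode-3 unfolding of T (rows indexed by k, columns by (i,j) = (0,0), (0,1), (1,0), (1,1)) is [[-18, 12, -21, 5], [9, -6, 0, -6]].
There the 2×2 minor on rows k ∈ {0, 1}, columns (i,j) ∈ {(0,0), (1,0)} is det [[-18, -21], [9, 0]] = 189 ≠ 0, so this unfolding has rank ≥ 2; CP rank is at least every unfolding rank, so rank(T) ≥ 2.
In particular rank(T) ≥ 2 > 1, so T is not rank-1.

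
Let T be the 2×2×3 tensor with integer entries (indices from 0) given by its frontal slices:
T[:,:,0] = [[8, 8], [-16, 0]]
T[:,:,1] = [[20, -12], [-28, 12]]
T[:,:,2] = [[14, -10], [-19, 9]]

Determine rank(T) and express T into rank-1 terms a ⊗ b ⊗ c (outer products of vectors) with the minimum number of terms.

Lower bound: the mode-1 unfolding of T (rows indexed by i, columns by (j,k) = (0,0), (0,1), (0,2), (1,0), (1,1), (1,2)) is [[8, 20, 14, 8, -12, -10], [-16, -28, -19, 0, 12, 9]].
There the 2×2 minor on rows i ∈ {0, 1}, columns (j,k) ∈ {(0,0), (0,1)} is det [[8, 20], [-16, -28]] = 96 ≠ 0, so this unfolding has rank ≥ 2; CP rank is at least every unfolding rank, so rank(T) ≥ 2. (Flattening ranks never certify an upper bound on CP rank; for that we must actually write T with 2 rank-1 terms.)
Upper bound — finding two terms. Write S_k = T[:,:,k] for the frontal slices: S₀ = [[8, 8], [-16, 0]], S₁ = [[20, -12], [-28, 12]], S₂ = [[14, -10], [-19, 9]].
If T = a₁ ⊗ b₁ ⊗ c₁ + a₂ ⊗ b₂ ⊗ c₂ then each S_k = c₁[k]·a₁b₁ᵀ + c₂[k]·a₂b₂ᵀ. S₀ and S₁ are linearly independent, so a₁b₁ᵀ and a₂b₂ᵀ must span the same plane of matrices: they are the rank-1 matrices of the form x·S₀ + y·S₁.
det(x·S₀ + y·S₁) is 128·x² + 128·xy − 96·y² = 32·(2·x + 3·y)(2·x − y), vanishing at (x:y) = (3:-2) and (1:2).
M₁ = 3·S₀ − 2·S₁ = [[-16, 48], [8, -24]] = (-8)·[2, -1][1, -3]ᵀ and M₂ = S₀ + 2·S₁ = [[48, -16], [-72, 24]] = 8·[2, -3][3, -1]ᵀ, so take a₁ = [2, -1], b₁ = [1, -3], a₂ = [2, -3], b₂ = [3, -1].
Each slice is an integer combination of E₁ = a₁b₁ᵀ and E₂ = a₂b₂ᵀ: S₀ = −2·E₁ + 2·E₂, S₁ = E₁ + 3·E₂, S₂ = E₁ + 2·E₂; reading off coefficients, c₁ = [-2, 1, 1] and c₂ = [2, 3, 2].
Hence T = [2, -1] ⊗ [1, -3] ⊗ [-2, 1, 1] + [2, -3] ⊗ [3, -1] ⊗ [2, 3, 2], so rank(T) ≤ 2.
These bounds meet, so rank(T) = 2.
Check entry T[0,1,2] = -10: (2)·(-3)·(1) + (2)·(-1)·(2) = -10.

rank(T) = 2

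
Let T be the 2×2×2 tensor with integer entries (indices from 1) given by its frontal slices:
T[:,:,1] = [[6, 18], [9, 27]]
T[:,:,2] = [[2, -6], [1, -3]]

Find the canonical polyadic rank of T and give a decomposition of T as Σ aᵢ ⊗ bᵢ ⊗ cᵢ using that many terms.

Lower bound: in the mode-3 unfolding of T (rows indexed by k, columns by (i,j)) the 2×2 minor on rows k ∈ {1, 2}, columns (i,j) ∈ {(1,1), (1,2)} is det [[6, 18], [2, -6]] = -72 ≠ 0, so that unfolding has rank ≥ 2 and hence rank(T) ≥ 2 (CP rank is at least every unfolding rank, though it can be larger).
Upper bound: with S_k = T[:,:,k], the two rank-1 terms a₁b₁ᵀ, a₂b₂ᵀ are the rank-1 members of the pencil x·S₁ + y·S₂.
det(x·S₁ + y·S₂) is 72·xy = 72·(y)(x), vanishing at (x:y) = (1:0) and (0:1).
M₁ = S₁ = [[6, 18], [9, 27]] = 3·[2, 3][1, 3]ᵀ and M₂ = S₂ = [[2, -6], [1, -3]] = [2, 1][1, -3]ᵀ, so take a₁ = [2, 3], b₁ = [1, 3], a₂ = [2, 1], b₂ = [1, -3].
Each slice is an integer combination of E₁ = a₁b₁ᵀ and E₂ = a₂b₂ᵀ: S₁ = 3·E₁, S₂ = E₂; reading off coefficients, c₁ = [3, 0] and c₂ = [0, 1].
Hence T = [2, 3] ⊗ [1, 3] ⊗ [3, 0] + [2, 1] ⊗ [1, -3] ⊗ [0, 1], so rank(T) ≤ 2.
These bounds meet, so rank(T) = 2.

rank(T) = 2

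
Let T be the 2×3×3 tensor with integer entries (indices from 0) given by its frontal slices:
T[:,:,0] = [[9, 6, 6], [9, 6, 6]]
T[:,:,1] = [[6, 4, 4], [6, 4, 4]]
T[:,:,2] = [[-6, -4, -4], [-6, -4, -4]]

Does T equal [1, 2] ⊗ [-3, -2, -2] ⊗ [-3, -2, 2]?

No

Reconstruct entry (1,0,0) from the claimed factors: Σₗ aₗ[1]bₗ[0]cₗ[0] = (2)·(-3)·(-3) = 18, but T[1,0,0] = 9. The claim is false.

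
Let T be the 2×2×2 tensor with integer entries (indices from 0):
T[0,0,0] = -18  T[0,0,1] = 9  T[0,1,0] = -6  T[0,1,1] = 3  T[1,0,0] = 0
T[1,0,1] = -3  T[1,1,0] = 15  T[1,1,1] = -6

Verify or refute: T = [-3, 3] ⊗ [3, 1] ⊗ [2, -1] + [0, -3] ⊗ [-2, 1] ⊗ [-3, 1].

Yes

Reconstruct entrywise from the claimed factors. For example, T[1,0,0] = 0 and Σₗ aₗ[1]bₗ[0]cₗ[0] = (3)·(3)·(2) + (-3)·(-2)·(-3) = 0; checking all 8 entries, every one matches. The claim holds.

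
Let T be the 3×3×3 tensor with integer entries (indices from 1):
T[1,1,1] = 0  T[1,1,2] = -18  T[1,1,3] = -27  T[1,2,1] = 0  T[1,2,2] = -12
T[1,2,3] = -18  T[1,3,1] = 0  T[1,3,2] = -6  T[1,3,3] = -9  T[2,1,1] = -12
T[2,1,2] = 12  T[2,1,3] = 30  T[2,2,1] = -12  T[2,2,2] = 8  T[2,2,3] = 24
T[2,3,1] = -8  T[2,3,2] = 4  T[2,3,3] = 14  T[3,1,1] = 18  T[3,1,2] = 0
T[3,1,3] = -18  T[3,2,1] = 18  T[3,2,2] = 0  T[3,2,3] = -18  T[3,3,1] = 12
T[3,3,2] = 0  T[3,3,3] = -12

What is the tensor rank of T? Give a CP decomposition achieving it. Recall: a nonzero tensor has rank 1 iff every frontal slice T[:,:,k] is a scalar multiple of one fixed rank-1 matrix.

Lower bound: the mode-2 unfolding of T (rows indexed by j, columns by (i,k) = (1,1), (1,2), (1,3), (2,1), (2,2), (2,3), (3,1), (3,2), (3,3)) is [[0, -18, -27, -12, 12, 30, 18, 0, -18], [0, -12, -18, -12, 8, 24, 18, 0, -18], [0, -6, -9, -8, 4, 14, 12, 0, -12]].
There the 2×2 minor on rows j ∈ {1, 2}, columns (i,k) ∈ {(1,2), (2,1)} is det [[-18, -12], [-12, -12]] = 72 ≠ 0, so this unfolding has rank ≥ 2; CP rank is at least every unfolding rank, so rank(T) ≥ 2. (This is only a lower bound: in general the CP rank may exceed every unfolding rank, so we still need to exhibit 2 rank-1 terms summing to T.)
Upper bound — finding two terms. Write S_k = T[:,:,k] for the frontal slices: S₁ = [[0, 0, 0], [-12, -12, -8], [18, 18, 12]], S₂ = [[-18, -12, -6], [12, 8, 4], [0, 0, 0]], S₃ = [[-27, -18, -9], [30, 24, 14], [-18, -18, -12]].
If T = a₁ ⊗ b₁ ⊗ c₁ + a₂ ⊗ b₂ ⊗ c₂ then each S_k = c₁[k]·a₁b₁ᵀ + c₂[k]·a₂b₂ᵀ. S₁ and S₂ are linearly independent, so a₁b₁ᵀ and a₂b₂ᵀ must span the same plane of matrices: they are the rank-1 matrices of the form x·S₁ + y·S₂.
The 2×2 minor of x·S₁ + y·S₂ on rows {1,2}, columns {1,2} is 72·xy = 72·(y)(x), vanishing at (x:y) = (1:0) and (0:1).
M₁ = S₁ = [[0, 0, 0], [-12, -12, -8], [18, 18, 12]] = (-2)·[0, 2, -3][3, 3, 2]ᵀ and M₂ = S₂ = [[-18, -12, -6], [12, 8, 4], [0, 0, 0]] = (-2)·[3, -2, 0][3, 2, 1]ᵀ, so take a₁ = [0, 2, -3], b₁ = [3, 3, 2], a₂ = [3, -2, 0], b₂ = [3, 2, 1].
Each slice is an integer combination of E₁ = a₁b₁ᵀ and E₂ = a₂b₂ᵀ: S₁ = −2·E₁, S₂ = −2·E₂, S₃ = 2·E₁ − 3·E₂; reading off coefficients, c₁ = [-2, 0, 2] and c₂ = [0, -2, -3].
Hence T = [0, 2, -3] ⊗ [3, 3, 2] ⊗ [-2, 0, 2] + [3, -2, 0] ⊗ [3, 2, 1] ⊗ [0, -2, -3], so rank(T) ≤ 2.
These bounds meet, so rank(T) = 2.

rank(T) = 2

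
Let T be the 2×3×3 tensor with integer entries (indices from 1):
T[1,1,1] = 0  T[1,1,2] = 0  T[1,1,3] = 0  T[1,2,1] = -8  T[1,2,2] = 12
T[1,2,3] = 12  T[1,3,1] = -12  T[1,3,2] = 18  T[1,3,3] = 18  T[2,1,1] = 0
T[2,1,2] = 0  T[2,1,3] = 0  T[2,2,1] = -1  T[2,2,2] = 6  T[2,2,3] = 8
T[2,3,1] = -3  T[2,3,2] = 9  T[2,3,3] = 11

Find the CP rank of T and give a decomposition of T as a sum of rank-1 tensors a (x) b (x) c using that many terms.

rank(T) = 2

Lower bound: the mode-3 unfolding of T (rows indexed by k, columns by (i,j) = (1,1), (1,2), (1,3), (2,1), (2,2), (2,3)) is [[0, -8, -12, 0, -1, -3], [0, 12, 18, 0, 6, 9], [0, 12, 18, 0, 8, 11]].
There the 2×2 minor on rows k ∈ {1, 2}, columns (i,j) ∈ {(1,2), (2,2)} is det [[-8, -1], [12, 6]] = -36 ≠ 0, so this unfolding has rank ≥ 2; CP rank is at least every unfolding rank, so rank(T) ≥ 2. (Flattening ranks never certify an upper bound on CP rank; for that we must actually write T with 2 rank-1 terms.)
Upper bound — finding two terms. Write S_k = T[:,:,k] for the frontal slices: S₁ = [[0, -8, -12], [0, -1, -3]], S₂ = [[0, 12, 18], [0, 6, 9]], S₃ = [[0, 12, 18], [0, 8, 11]].
If T = a₁ (x) b₁ (x) c₁ + a₂ (x) b₂ (x) c₂ then each S_k = c₁[k]·a₁b₁ᵀ + c₂[k]·a₂b₂ᵀ. S₁ and S₂ are linearly independent, so a₁b₁ᵀ and a₂b₂ᵀ must span the same plane of matrices: they are the rank-1 matrices of the form x·S₁ + y·S₂.
The 2×2 minor of x·S₁ + y·S₂ on rows {1,2}, columns {2,3} is 12·x² − 18·xy = 6·(2·x − 3·y)(x), vanishing at (x:y) = (3:2) and (0:1).
M₁ = 3·S₁ + 2·S₂ = [[0, 0, 0], [0, 9, 9]] = 9·[0, 1][0, 1, 1]ᵀ and M₂ = S₂ = [[0, 12, 18], [0, 6, 9]] = 3·[2, 1][0, 2, 3]ᵀ, so take a₁ = [0, 1], b₁ = [0, 1, 1], a₂ = [2, 1], b₂ = [0, 2, 3].
Each slice is an integer combination of E₁ = a₁b₁ᵀ and E₂ = a₂b₂ᵀ: S₁ = 3·E₁ − 2·E₂, S₂ = 3·E₂, S₃ = 2·E₁ + 3·E₂; reading off coefficients, c₁ = [3, 0, 2] and c₂ = [-2, 3, 3].
Hence T = [0, 1] (x) [0, 1, 1] (x) [3, 0, 2] + [2, 1] (x) [0, 2, 3] (x) [-2, 3, 3], so rank(T) ≤ 2.
These bounds meet, so rank(T) = 2.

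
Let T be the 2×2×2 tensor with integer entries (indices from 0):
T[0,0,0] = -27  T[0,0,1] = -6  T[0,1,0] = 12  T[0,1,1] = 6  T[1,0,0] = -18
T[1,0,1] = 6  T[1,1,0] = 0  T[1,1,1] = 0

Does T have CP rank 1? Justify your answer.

No

The mode-2 unfolding of T (rows indexed by j, columns by (i,k) = (0,0), (0,1), (1,0), (1,1)) is [[-27, -6, -18, 6], [12, 6, 0, 0]].
There the 2×2 minor on rows j ∈ {0, 1}, columns (i,k) ∈ {(0,0), (0,1)} is det [[-27, -6], [12, 6]] = -90 ≠ 0, so this unfolding has rank ≥ 2; CP rank is at least every unfolding rank, so rank(T) ≥ 2.
In particular rank(T) ≥ 2 > 1, so T is not rank-1.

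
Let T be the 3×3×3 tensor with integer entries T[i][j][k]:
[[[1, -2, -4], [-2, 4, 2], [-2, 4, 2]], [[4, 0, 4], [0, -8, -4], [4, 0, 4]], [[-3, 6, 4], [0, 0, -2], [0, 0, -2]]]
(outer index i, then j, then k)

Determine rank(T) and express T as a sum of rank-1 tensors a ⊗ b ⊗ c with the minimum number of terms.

rank(T) = 3

Lower bound: the mode-3 unfolding of T (rows indexed by k, columns by (i,j) = (0,0), (0,1), (0,2), (1,0), (1,1), (1,2), (2,0), (2,1), (2,2)) is [[1, -2, -2, 4, 0, 4, -3, 0, 0], [-2, 4, 4, 0, -8, 0, 6, 0, 0], [-4, 2, 2, 4, -4, 4, 4, -2, -2]].
There the 3×3 minor on rows k ∈ {0, 1, 2}, columns (i,j) ∈ {(0,0), (0,1), (1,0)} is det [[1, -2, 4], [-2, 4, 0], [-4, 2, 4]] = 48 ≠ 0, so this unfolding has rank ≥ 3; CP rank is at least every unfolding rank, so rank(T) ≥ 3. (This is only a lower bound: in general the CP rank may exceed every unfolding rank, so we still need to exhibit 3 rank-1 terms summing to T.)
Upper bound: T is a sum of 3 rank-1 terms, T = (0, 1, 0) ⊗ (1, -1, 1) ⊗ (2, 4, 4) + (1, -2, 1) ⊗ (1, 1, 1) ⊗ (-1, 2, 0) + (1, 0, -1) ⊗ (2, -1, -1) ⊗ (1, -2, -2) (one valid choice — decompositions are not unique — normalised so each a, b is primitive with positive first nonzero entry; check it by expanding all entries), so rank(T) ≤ 3.
These bounds meet, so rank(T) = 3.
Check entry T[1,2,0] = 4: (1)·(1)·(2) + (-2)·(1)·(-1) + (0)·(-1)·(1) = 4.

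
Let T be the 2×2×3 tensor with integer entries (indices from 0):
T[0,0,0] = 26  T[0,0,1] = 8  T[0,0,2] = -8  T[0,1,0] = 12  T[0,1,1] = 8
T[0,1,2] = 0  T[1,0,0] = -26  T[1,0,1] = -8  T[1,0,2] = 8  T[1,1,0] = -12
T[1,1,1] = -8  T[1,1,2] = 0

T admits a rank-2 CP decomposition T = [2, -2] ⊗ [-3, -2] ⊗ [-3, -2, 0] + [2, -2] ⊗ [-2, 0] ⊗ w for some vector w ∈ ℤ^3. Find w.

w = [-2, 1, 2]

Subtract the known terms from T to get the rank-1 residual R = [2, -2] ⊗ [-2, 0] ⊗ w, so R[i,j,k] = a[i]·b[j]·w[k]. Pick indices with nonzero a[0]·b[0] = (2)·(-2) = -4. Only the fibre through (0,0,·) is needed: R[0,0,:] = T[0,0,:] − Σₗ aₗ[0]bₗ[0]cₗ = [26, 8, -8] − (2)·(-3)·[-3, -2, 0] = [8, -4, -8]. Then w[k] = R[0,0,k] / -4 for each k, giving w = [8, -4, -8] / -4 = [-2, 1, 2].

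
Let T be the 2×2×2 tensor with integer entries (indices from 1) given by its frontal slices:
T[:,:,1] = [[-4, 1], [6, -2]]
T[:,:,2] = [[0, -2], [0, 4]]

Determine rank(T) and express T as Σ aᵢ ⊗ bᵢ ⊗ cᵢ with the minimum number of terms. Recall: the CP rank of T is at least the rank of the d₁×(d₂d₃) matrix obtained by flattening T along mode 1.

Lower bound: in the mode-1 unfolding of T (rows indexed by i, columns by (j,k)) the 2×2 minor on rows i ∈ {1, 2}, columns (j,k) ∈ {(1,1), (2,1)} is det [[-4, 1], [6, -2]] = 2 ≠ 0, so that unfolding has rank ≥ 2 and hence rank(T) ≥ 2 (CP rank is at least every unfolding rank, though it can be larger).
Upper bound: with S_k = T[:,:,k], the two rank-1 terms a₁b₁ᵀ, a₂b₂ᵀ are the rank-1 members of the pencil x·S₁ + y·S₂.
det(x·S₁ + y·S₂) is 2·x² − 4·xy = 2·(x − 2·y)(x), vanishing at (x:y) = (2:1) and (0:1).
M₁ = 2·S₁ + S₂ = [[-8, 0], [12, 0]] = (-4)·(2, -3)(1, 0)ᵀ and M₂ = S₂ = [[0, -2], [0, 4]] = (-2)·(1, -2)(0, 1)ᵀ, so take a₁ = (2, -3), b₁ = (1, 0), a₂ = (1, -2), b₂ = (0, 1).
Each slice is an integer combination of E₁ = a₁b₁ᵀ and E₂ = a₂b₂ᵀ: S₁ = −2·E₁ + E₂, S₂ = −2·E₂; reading off coefficients, c₁ = (-2, 0) and c₂ = (1, -2).
Hence T = (2, -3) ⊗ (1, 0) ⊗ (-2, 0) + (1, -2) ⊗ (0, 1) ⊗ (1, -2), so rank(T) ≤ 2.
These bounds meet, so rank(T) = 2.

rank(T) = 2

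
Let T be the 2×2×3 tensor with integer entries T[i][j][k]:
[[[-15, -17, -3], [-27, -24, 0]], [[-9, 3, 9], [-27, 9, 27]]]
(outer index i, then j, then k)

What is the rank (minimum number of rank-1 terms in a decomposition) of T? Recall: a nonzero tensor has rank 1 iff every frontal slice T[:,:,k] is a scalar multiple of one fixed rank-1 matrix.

Lower bound: the mode-3 unfolding of T (rows indexed by k, columns by (i,j) = (0,0), (0,1), (1,0), (1,1)) is [[-15, -27, -9, -27], [-17, -24, 3, 9], [-3, 0, 9, 27]].
There the 2×2 minor on rows k ∈ {0, 1}, columns (i,j) ∈ {(0,0), (0,1)} is det [[-15, -27], [-17, -24]] = -99 ≠ 0, so this unfolding has rank ≥ 2; CP rank is at least every unfolding rank, so rank(T) ≥ 2. (Flattening ranks never certify an upper bound on CP rank; for that we must actually write T with 2 rank-1 terms.)
Upper bound — finding two terms. Write S_k = T[:,:,k] for the frontal slices: S₀ = [[-15, -27], [-9, -27]], S₁ = [[-17, -24], [3, 9]], S₂ = [[-3, 0], [9, 27]].
If T = a₁ ⊗ b₁ ⊗ c₁ + a₂ ⊗ b₂ ⊗ c₂ then each S_k = c₁[k]·a₁b₁ᵀ + c₂[k]·a₂b₂ᵀ. S₀ and S₁ are linearly independent, so a₁b₁ᵀ and a₂b₂ᵀ must span the same plane of matrices: they are the rank-1 matrices of the form x·S₀ + y·S₁.
det(x·S₀ + y·S₁) is 162·x² + 189·xy − 81·y² = 27·(2·x + 3·y)(3·x − y), vanishing at (x:y) = (3:-2) and (1:3).
M₁ = 3·S₀ − 2·S₁ = [[-11, -33], [-33, -99]] = (-11)·[1, 3][1, 3]ᵀ and M₂ = S₀ + 3·S₁ = [[-66, -99], [0, 0]] = (-33)·[1, 0][2, 3]ᵀ, so take a₁ = [1, 3], b₁ = [1, 3], a₂ = [1, 0], b₂ = [2, 3].
Each slice is an integer combination of E₁ = a₁b₁ᵀ and E₂ = a₂b₂ᵀ: S₀ = −3·E₁ − 6·E₂, S₁ = E₁ − 9·E₂, S₂ = 3·E₁ − 3·E₂; reading off coefficients, c₁ = [-3, 1, 3] and c₂ = [-6, -9, -3].
Hence T = [1, 3] ⊗ [1, 3] ⊗ [-3, 1, 3] + [1, 0] ⊗ [2, 3] ⊗ [-6, -9, -3], so rank(T) ≤ 2.
These bounds meet, so rank(T) = 2.

2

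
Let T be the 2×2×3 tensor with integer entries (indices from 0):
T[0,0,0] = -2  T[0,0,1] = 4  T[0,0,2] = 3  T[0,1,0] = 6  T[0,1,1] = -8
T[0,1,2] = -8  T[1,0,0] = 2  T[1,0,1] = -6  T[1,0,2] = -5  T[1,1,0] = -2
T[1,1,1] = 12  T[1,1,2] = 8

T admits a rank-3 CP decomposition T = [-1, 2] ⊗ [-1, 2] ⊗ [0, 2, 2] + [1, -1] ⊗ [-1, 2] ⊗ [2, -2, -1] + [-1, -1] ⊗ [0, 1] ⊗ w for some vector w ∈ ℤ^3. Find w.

w = [-2, 0, 2]

Subtract the known terms from T to get the rank-1 residual R = [-1, -1] ⊗ [0, 1] ⊗ w, so R[i,j,k] = a[i]·b[j]·w[k]. Pick indices with nonzero a[0]·b[1] = (-1)·(1) = -1. Only the fibre through (0,1,·) is needed: R[0,1,:] = T[0,1,:] − Σₗ aₗ[0]bₗ[1]cₗ = [6, -8, -8] − (-1)·(2)·[0, 2, 2] − (1)·(2)·[2, -2, -1] = [2, 0, -2]. Then w[k] = R[0,1,k] / -1 for each k, giving w = [2, 0, -2] / -1 = [-2, 0, 2].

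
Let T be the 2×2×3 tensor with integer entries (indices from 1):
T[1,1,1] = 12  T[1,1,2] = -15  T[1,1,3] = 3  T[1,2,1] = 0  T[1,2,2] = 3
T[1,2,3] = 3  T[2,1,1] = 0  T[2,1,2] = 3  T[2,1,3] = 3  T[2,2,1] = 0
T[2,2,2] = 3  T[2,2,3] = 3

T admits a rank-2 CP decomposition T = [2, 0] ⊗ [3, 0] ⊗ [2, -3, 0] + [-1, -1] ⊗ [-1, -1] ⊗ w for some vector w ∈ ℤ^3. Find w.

Subtract the known terms from T to get the rank-1 residual R = [-1, -1] ⊗ [-1, -1] ⊗ w, so R[i,j,k] = a[i]·b[j]·w[k]. Pick indices with nonzero a[1]·b[1] = (-1)·(-1) = 1. Only the fibre through (1,1,·) is needed: R[1,1,:] = T[1,1,:] − Σₗ aₗ[1]bₗ[1]cₗ = [12, -15, 3] − (2)·(3)·[2, -3, 0] = [0, 3, 3]. Then w[k] = R[1,1,k] / 1 for each k, giving w = [0, 3, 3] / 1 = [0, 3, 3].

w = [0, 3, 3]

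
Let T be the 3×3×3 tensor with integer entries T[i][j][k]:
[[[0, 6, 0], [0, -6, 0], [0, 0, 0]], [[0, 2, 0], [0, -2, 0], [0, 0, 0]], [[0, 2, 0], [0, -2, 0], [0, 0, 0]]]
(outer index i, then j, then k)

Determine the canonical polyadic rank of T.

Lower bound: T ≠ 0 (e.g. T[0,0,1] = 6), so rank(T) ≥ 1.
Upper bound: if T = a ∘ b ∘ c then every fibre of T is a multiple of the corresponding factor, so read the factors off the fibres through the nonzero entry T[0,0,1] = 6.
The mode-1 fibre T[:,0,1] = [6, 2, 2] gives a = [3, 1, 1] (primitive direction); the mode-2 fibre T[0,:,1] = [6, -6, 0] gives b = [1, -1, 0]; then c[k] = T[0,0,k] / (a[0]·b[0]) = [0, 6, 0] / 3 = [0, 2, 0].
Expanding [3, 1, 1] ∘ [1, -1, 0] ∘ [0, 2, 0] reproduces all 27 entries of T, so T = [3, 1, 1] ∘ [1, -1, 0] ∘ [0, 2, 0] and rank(T) ≤ 1.
These bounds meet, so rank(T) = 1.
Check entry T[0,0,1] = 6: (3)·(1)·(2) = 6.

1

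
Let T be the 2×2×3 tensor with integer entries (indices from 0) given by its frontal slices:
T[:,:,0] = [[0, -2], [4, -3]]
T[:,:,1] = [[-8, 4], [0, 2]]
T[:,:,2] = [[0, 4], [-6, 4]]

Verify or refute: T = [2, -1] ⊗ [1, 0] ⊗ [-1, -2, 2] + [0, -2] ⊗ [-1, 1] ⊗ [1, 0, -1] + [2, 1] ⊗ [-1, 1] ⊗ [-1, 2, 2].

Reconstruct entrywise from the claimed factors. For example, T[1,1,0] = -3 and Σₗ aₗ[1]bₗ[1]cₗ[0] = (-1)·(0)·(-1) + (-2)·(1)·(1) + (1)·(1)·(-1) = -3; checking all 12 entries, every one matches. The claim holds.

Yes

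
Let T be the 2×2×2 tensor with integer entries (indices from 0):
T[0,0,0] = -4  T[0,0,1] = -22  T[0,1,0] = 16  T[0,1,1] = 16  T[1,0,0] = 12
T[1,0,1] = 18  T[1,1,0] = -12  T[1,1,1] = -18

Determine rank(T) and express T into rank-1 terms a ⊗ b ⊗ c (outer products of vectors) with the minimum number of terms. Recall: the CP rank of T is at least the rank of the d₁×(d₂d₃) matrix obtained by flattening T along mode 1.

rank(T) = 2

Lower bound: in the mode-3 unfolding of T (rows indexed by k, columns by (i,j)) the 2×2 minor on rows k ∈ {0, 1}, columns (i,j) ∈ {(0,0), (0,1)} is det [[-4, 16], [-22, 16]] = 288 ≠ 0, so that unfolding has rank ≥ 2 and hence rank(T) ≥ 2 (CP rank is at least every unfolding rank, though it can be larger).
Upper bound: with S_k = T[:,:,k], the two rank-1 terms a₁b₁ᵀ, a₂b₂ᵀ are the rank-1 members of the pencil x·S₀ + y·S₁.
det(x·S₀ + y·S₁) is −144·x² − 144·xy + 108·y² = (-36)·(2·x + 3·y)(2·x − y), vanishing at (x:y) = (3:-2) and (1:2).
M₁ = 3·S₀ − 2·S₁ = [[32, 16], [0, 0]] = 16·[1, 0][2, 1]ᵀ and M₂ = S₀ + 2·S₁ = [[-48, 48], [48, -48]] = (-48)·[1, -1][1, -1]ᵀ, so take a₁ = [1, 0], b₁ = [2, 1], a₂ = [1, -1], b₂ = [1, -1].
Each slice is an integer combination of E₁ = a₁b₁ᵀ and E₂ = a₂b₂ᵀ: S₀ = 4·E₁ − 12·E₂, S₁ = −2·E₁ − 18·E₂; reading off coefficients, c₁ = [4, -2] and c₂ = [-12, -18].
Hence T = [1, 0] ⊗ [2, 1] ⊗ [4, -2] + [1, -1] ⊗ [1, -1] ⊗ [-12, -18], so rank(T) ≤ 2.
These bounds meet, so rank(T) = 2.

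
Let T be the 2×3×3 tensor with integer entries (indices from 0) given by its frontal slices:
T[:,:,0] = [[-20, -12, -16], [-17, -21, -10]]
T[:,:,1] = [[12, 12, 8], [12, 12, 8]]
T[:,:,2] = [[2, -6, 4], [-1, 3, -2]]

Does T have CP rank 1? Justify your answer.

No

The mode-1 unfolding of T (rows indexed by i, columns by (j,k) = (0,0), (0,1), (0,2), (1,0), (1,1), (1,2), (2,0), (2,1), (2,2)) is [[-20, 12, 2, -12, 12, -6, -16, 8, 4], [-17, 12, -1, -21, 12, 3, -10, 8, -2]].
There the 2×2 minor on rows i ∈ {0, 1}, columns (j,k) ∈ {(0,0), (0,1)} is det [[-20, 12], [-17, 12]] = -36 ≠ 0, so this unfolding has rank ≥ 2; CP rank is at least every unfolding rank, so rank(T) ≥ 2.
In particular rank(T) ≥ 2 > 1, so T is not rank-1.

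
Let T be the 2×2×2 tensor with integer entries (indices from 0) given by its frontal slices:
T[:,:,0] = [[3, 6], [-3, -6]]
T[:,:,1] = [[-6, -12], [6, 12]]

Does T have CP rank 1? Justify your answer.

The mode-1 fibre T[:,0,0] = [3, -3] gives a = [1, -1] (primitive direction); the mode-2 fibre T[0,:,0] = [3, 6] gives b = [1, 2]; then c[k] = T[0,0,k] / (a[0]·b[0]) = [3, -6] / 1 = [3, -6].
Expanding [1, -1] (x) [1, 2] (x) [3, -6] reproduces all 8 entries of T, so T = [1, -1] (x) [1, 2] (x) [3, -6] and rank(T) ≤ 1.
Equivalently every frontal slice T[:,:,k] is c[k] times the rank-1 matrix [1, -1] (x) [1, 2]. So T has rank 1 (it is nonzero).

Yes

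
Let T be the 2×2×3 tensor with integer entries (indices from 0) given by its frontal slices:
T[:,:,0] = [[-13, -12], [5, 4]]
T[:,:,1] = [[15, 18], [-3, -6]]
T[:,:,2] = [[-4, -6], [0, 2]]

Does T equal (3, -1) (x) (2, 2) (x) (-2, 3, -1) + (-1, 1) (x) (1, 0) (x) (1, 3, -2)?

Reconstruct entrywise from the claimed factors. For example, T[0,0,0] = -13 and Σₗ aₗ[0]bₗ[0]cₗ[0] = (3)·(2)·(-2) + (-1)·(1)·(1) = -13; checking all 12 entries, every one matches. The claim holds.

Yes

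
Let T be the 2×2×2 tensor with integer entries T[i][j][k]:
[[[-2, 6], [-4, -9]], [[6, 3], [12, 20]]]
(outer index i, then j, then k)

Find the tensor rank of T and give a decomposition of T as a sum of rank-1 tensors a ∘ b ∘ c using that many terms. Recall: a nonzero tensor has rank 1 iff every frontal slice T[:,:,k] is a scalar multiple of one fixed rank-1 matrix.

Lower bound: the mode-2 unfolding of T (rows indexed by j, columns by (i,k) = (0,0), (0,1), (1,0), (1,1)) is [[-2, 6, 6, 3], [-4, -9, 12, 20]].
There the 2×2 minor on rows j ∈ {0, 1}, columns (i,k) ∈ {(0,0), (0,1)} is det [[-2, 6], [-4, -9]] = 42 ≠ 0, so this unfolding has rank ≥ 2; CP rank is at least every unfolding rank, so rank(T) ≥ 2. (Unfolding ranks only ever bound the CP rank from below — rank(T) can be strictly larger than all of them — so the matching upper bound has to come from an explicit 2-term decomposition.)
Upper bound — finding two terms. Write S_k = T[:,:,k] for the frontal slices: S₀ = [[-2, -4], [6, 12]], S₁ = [[6, -9], [3, 20]].
If T = a₁ ∘ b₁ ∘ c₁ + a₂ ∘ b₂ ∘ c₂ then each S_k = c₁[k]·a₁b₁ᵀ + c₂[k]·a₂b₂ᵀ. S₀ and S₁ are linearly independent, so a₁b₁ᵀ and a₂b₂ᵀ must span the same plane of matrices: they are the rank-1 matrices of the form x·S₀ + y·S₁.
det(x·S₀ + y·S₁) is 98·xy + 147·y² = 49·(2·x + 3·y)(y), vanishing at (x:y) = (3:-2) and (1:0).
M₁ = 3·S₀ − 2·S₁ = [[-18, 6], [12, -4]] = (-2)·(3, -2)(3, -1)ᵀ and M₂ = S₀ = [[-2, -4], [6, 12]] = (-2)·(1, -3)(1, 2)ᵀ, so take a₁ = (3, -2), b₁ = (3, -1), a₂ = (1, -3), b₂ = (1, 2).
Each slice is an integer combination of E₁ = a₁b₁ᵀ and E₂ = a₂b₂ᵀ: S₀ = −2·E₂, S₁ = E₁ − 3·E₂; reading off coefficients, c₁ = (0, 1) and c₂ = (-2, -3).
Hence T = (3, -2) ∘ (3, -1) ∘ (0, 1) + (1, -3) ∘ (1, 2) ∘ (-2, -3), so rank(T) ≤ 2.
These bounds meet, so rank(T) = 2.

rank(T) = 2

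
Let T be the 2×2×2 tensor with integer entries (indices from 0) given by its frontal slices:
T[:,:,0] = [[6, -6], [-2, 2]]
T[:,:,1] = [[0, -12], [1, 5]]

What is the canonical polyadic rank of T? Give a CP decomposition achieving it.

rank(T) = 2

Lower bound: in the mode-1 unfolding of T (rows indexed by i, columns by (j,k)) the 2×2 minor on rows i ∈ {0, 1}, columns (j,k) ∈ {(0,0), (0,1)} is det [[6, 0], [-2, 1]] = 6 ≠ 0, so that unfolding has rank ≥ 2 and hence rank(T) ≥ 2 (CP rank is at least every unfolding rank, though it can be larger).
Upper bound: with S_k = T[:,:,k], the two rank-1 terms a₁b₁ᵀ, a₂b₂ᵀ are the rank-1 members of the pencil x·S₀ + y·S₁.
det(x·S₀ + y·S₁) is 12·xy + 12·y² = 12·(y)(x + y), vanishing at (x:y) = (1:0) and (1:-1).
M₁ = S₀ = [[6, -6], [-2, 2]] = 2·(3, -1)(1, -1)ᵀ and M₂ = S₀ − S₁ = [[6, 6], [-3, -3]] = 3·(2, -1)(1, 1)ᵀ, so take a₁ = (3, -1), b₁ = (1, -1), a₂ = (2, -1), b₂ = (1, 1).
Each slice is an integer combination of E₁ = a₁b₁ᵀ and E₂ = a₂b₂ᵀ: S₀ = 2·E₁, S₁ = 2·E₁ − 3·E₂; reading off coefficients, c₁ = (2, 2) and c₂ = (0, -3).
Hence T = (3, -1) ⊗ (1, -1) ⊗ (2, 2) + (2, -1) ⊗ (1, 1) ⊗ (0, -3), so rank(T) ≤ 2.
These bounds meet, so rank(T) = 2.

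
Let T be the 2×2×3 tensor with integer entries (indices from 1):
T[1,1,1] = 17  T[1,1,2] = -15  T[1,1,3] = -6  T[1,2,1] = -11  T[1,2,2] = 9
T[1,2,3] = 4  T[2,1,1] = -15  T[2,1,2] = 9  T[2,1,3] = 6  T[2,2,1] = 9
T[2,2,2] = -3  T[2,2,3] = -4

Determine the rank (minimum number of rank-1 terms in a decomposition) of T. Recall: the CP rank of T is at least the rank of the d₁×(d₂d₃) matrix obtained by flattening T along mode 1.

2

Lower bound: in the mode-2 unfolding of T (rows indexed by j, columns by (i,k)) the 2×2 minor on rows j ∈ {1, 2}, columns (i,k) ∈ {(1,1), (1,2)} is det [[17, -15], [-11, 9]] = -12 ≠ 0, so that unfolding has rank ≥ 2 and hence rank(T) ≥ 2 (CP rank is at least every unfolding rank, though it can be larger).
Upper bound: with S_k = T[:,:,k], the two rank-1 terms a₁b₁ᵀ, a₂b₂ᵀ are the rank-1 members of the pencil x·S₁ + y·S₂.
det(x·S₁ + y·S₂) is −12·x² + 48·xy − 36·y² = (-12)·(x − 3·y)(x − y), vanishing at (x:y) = (3:1) and (1:1).
M₁ = 3·S₁ + S₂ = [[36, -24], [-36, 24]] = 12·[1, -1][3, -2]ᵀ and M₂ = S₁ + S₂ = [[2, -2], [-6, 6]] = 2·[1, -3][1, -1]ᵀ, so take a₁ = [1, -1], b₁ = [3, -2], a₂ = [1, -3], b₂ = [1, -1].
Each slice is an integer combination of E₁ = a₁b₁ᵀ and E₂ = a₂b₂ᵀ: S₁ = 6·E₁ − E₂, S₂ = −6·E₁ + 3·E₂, S₃ = −2·E₁; reading off coefficients, c₁ = [6, -6, -2] and c₂ = [-1, 3, 0].
Hence T = [1, -1] ⊗ [3, -2] ⊗ [6, -6, -2] + [1, -3] ⊗ [1, -1] ⊗ [-1, 3, 0], so rank(T) ≤ 2.
These bounds meet, so rank(T) = 2.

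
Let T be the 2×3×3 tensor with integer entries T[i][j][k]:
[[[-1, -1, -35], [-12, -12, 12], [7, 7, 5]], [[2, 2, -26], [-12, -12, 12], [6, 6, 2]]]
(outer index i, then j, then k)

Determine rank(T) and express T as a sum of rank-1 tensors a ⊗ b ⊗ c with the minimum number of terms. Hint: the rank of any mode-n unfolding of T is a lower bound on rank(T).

Lower bound: the mode-3 unfolding of T (rows indexed by k, columns by (i,j) = (0,0), (0,1), (0,2), (1,0), (1,1), (1,2)) is [[-1, -12, 7, 2, -12, 6], [-1, -12, 7, 2, -12, 6], [-35, 12, 5, -26, 12, 2]].
There the 2×2 minor on rows k ∈ {0, 2}, columns (i,j) ∈ {(0,0), (0,1)} is det [[-1, -12], [-35, 12]] = -432 ≠ 0, so this unfolding has rank ≥ 2; CP rank is at least every unfolding rank, so rank(T) ≥ 2. (This is only a lower bound: in general the CP rank may exceed every unfolding rank, so we still need to exhibit 2 rank-1 terms summing to T.)
Upper bound — finding two terms. Write S_k = T[:,:,k] for the frontal slices: S₀ = [[-1, -12, 7], [2, -12, 6]], S₁ = [[-1, -12, 7], [2, -12, 6]], S₂ = [[-35, 12, 5], [-26, 12, 2]].
If T = a₁ ⊗ b₁ ⊗ c₁ + a₂ ⊗ b₂ ⊗ c₂ then each S_k = c₁[k]·a₁b₁ᵀ + c₂[k]·a₂b₂ᵀ. S₀ and S₂ are linearly independent, so a₁b₁ᵀ and a₂b₂ᵀ must span the same plane of matrices: they are the rank-1 matrices of the form x·S₀ + y·S₂.
The 2×2 minor of x·S₀ + y·S₂ on rows {0,1}, columns {0,1} is 36·x² + 72·xy − 108·y² = 36·(x + 3·y)(x − y), vanishing at (x:y) = (3:-1) and (1:1).
M₁ = 3·S₀ − S₂ = [[32, -48, 16], [32, -48, 16]] = 16·(1, 1)(2, -3, 1)ᵀ and M₂ = S₀ + S₂ = [[-36, 0, 12], [-24, 0, 8]] = (-4)·(3, 2)(3, 0, -1)ᵀ, so take a₁ = (1, 1), b₁ = (2, -3, 1), a₂ = (3, 2), b₂ = (3, 0, -1).
Each slice is an integer combination of E₁ = a₁b₁ᵀ and E₂ = a₂b₂ᵀ: S₀ = 4·E₁ − E₂, S₁ = 4·E₁ − E₂, S₂ = −4·E₁ − 3·E₂; reading off coefficients, c₁ = (4, 4, -4) and c₂ = (-1, -1, -3).
Hence T = (1, 1) ⊗ (2, -3, 1) ⊗ (4, 4, -4) + (3, 2) ⊗ (3, 0, -1) ⊗ (-1, -1, -3), so rank(T) ≤ 2.
These bounds meet, so rank(T) = 2.

rank(T) = 2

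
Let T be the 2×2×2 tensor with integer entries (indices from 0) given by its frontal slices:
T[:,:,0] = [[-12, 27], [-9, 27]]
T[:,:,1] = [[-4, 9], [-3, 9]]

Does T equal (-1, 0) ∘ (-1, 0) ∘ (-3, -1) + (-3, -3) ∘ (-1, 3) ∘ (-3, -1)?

Yes

Reconstruct entrywise from the claimed factors. For example, T[0,0,1] = -4 and Σₗ aₗ[0]bₗ[0]cₗ[1] = (-1)·(-1)·(-1) + (-3)·(-1)·(-1) = -4; checking all 8 entries, every one matches. The claim holds.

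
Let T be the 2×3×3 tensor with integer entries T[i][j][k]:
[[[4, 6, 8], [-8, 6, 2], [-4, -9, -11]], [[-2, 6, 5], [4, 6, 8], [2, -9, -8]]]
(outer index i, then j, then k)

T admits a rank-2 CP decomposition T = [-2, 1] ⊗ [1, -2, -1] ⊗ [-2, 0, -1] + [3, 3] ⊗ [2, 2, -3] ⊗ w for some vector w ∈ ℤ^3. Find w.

w = [0, 1, 1]

Subtract the known terms from T to get the rank-1 residual R = [3, 3] ⊗ [2, 2, -3] ⊗ w, so R[i,j,k] = a[i]·b[j]·w[k]. Pick indices with nonzero a[0]·b[0] = (3)·(2) = 6. Only the fibre through (0,0,·) is needed: R[0,0,:] = T[0,0,:] − Σₗ aₗ[0]bₗ[0]cₗ = [4, 6, 8] − (-2)·(1)·[-2, 0, -1] = [0, 6, 6]. Then w[k] = R[0,0,k] / 6 for each k, giving w = [0, 6, 6] / 6 = [0, 1, 1].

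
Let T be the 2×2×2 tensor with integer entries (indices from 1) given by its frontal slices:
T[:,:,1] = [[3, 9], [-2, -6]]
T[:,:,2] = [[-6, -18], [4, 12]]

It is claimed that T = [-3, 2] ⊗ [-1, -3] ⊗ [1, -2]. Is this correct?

Yes

Reconstruct entrywise from the claimed factors. For example, T[2,2,2] = 12 and Σₗ aₗ[2]bₗ[2]cₗ[2] = (2)·(-3)·(-2) = 12; checking all 8 entries, every one matches. The claim holds.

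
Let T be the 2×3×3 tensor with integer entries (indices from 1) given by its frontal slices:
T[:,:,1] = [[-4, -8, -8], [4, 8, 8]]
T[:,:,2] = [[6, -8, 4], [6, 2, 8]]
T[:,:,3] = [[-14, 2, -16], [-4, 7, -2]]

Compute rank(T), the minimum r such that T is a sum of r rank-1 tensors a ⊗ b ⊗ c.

Lower bound: the mode-1 unfolding of T (rows indexed by i, columns by (j,k) = (1,1), (1,2), (1,3), (2,1), (2,2), (2,3), (3,1), (3,2), (3,3)) is [[-4, 6, -14, -8, -8, 2, -8, 4, -16], [4, 6, -4, 8, 2, 7, 8, 8, -2]].
There the 2×2 minor on rows i ∈ {1, 2}, columns (j,k) ∈ {(1,1), (1,2)} is det [[-4, 6], [4, 6]] = -48 ≠ 0, so this unfolding has rank ≥ 2; CP rank is at least every unfolding rank, so rank(T) ≥ 2. (Unfolding ranks only ever bound the CP rank from below — rank(T) can be strictly larger than all of them — so the matching upper bound has to come from an explicit 2-term decomposition.)
Upper bound — finding two terms. Write S_k = T[:,:,k] for the frontal slices: S₁ = [[-4, -8, -8], [4, 8, 8]], S₂ = [[6, -8, 4], [6, 2, 8]], S₃ = [[-14, 2, -16], [-4, 7, -2]].
If T = a₁ ⊗ b₁ ⊗ c₁ + a₂ ⊗ b₂ ⊗ c₂ then each S_k = c₁[k]·a₁b₁ᵀ + c₂[k]·a₂b₂ᵀ. S₁ and S₂ are linearly independent, so a₁b₁ᵀ and a₂b₂ᵀ must span the same plane of matrices: they are the rank-1 matrices of the form x·S₁ + y·S₂.
The 2×2 minor of x·S₁ + y·S₂ on rows {1,2}, columns {1,2} is 120·xy + 60·y² = 60·(y)(2·x + y), vanishing at (x:y) = (1:0) and (1:-2).
M₁ = S₁ = [[-4, -8, -8], [4, 8, 8]] = (-4)·(1, -1)(1, 2, 2)ᵀ and M₂ = S₁ − 2·S₂ = [[-16, 8, -16], [-8, 4, -8]] = (-4)·(2, 1)(2, -1, 2)ᵀ, so take a₁ = (1, -1), b₁ = (1, 2, 2), a₂ = (2, 1), b₂ = (2, -1, 2).
Each slice is an integer combination of E₁ = a₁b₁ᵀ and E₂ = a₂b₂ᵀ: S₁ = −4·E₁, S₂ = −2·E₁ + 2·E₂, S₃ = −2·E₁ − 3·E₂; reading off coefficients, c₁ = (-4, -2, -2) and c₂ = (0, 2, -3).
Hence T = (1, -1) ⊗ (1, 2, 2) ⊗ (-4, -2, -2) + (2, 1) ⊗ (2, -1, 2) ⊗ (0, 2, -3), so rank(T) ≤ 2.
These bounds meet, so rank(T) = 2.

2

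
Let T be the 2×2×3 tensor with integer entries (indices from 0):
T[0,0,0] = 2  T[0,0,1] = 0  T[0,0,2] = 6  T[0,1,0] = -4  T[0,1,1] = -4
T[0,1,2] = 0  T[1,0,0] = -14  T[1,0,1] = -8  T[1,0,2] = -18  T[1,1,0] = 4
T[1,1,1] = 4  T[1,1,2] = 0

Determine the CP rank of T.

Lower bound: in the mode-1 unfolding of T (rows indexed by i, columns by (j,k)) the 2×2 minor on rows i ∈ {0, 1}, columns (j,k) ∈ {(0,0), (0,1)} is det [[2, 0], [-14, -8]] = -16 ≠ 0, so that unfolding has rank ≥ 2 and hence rank(T) ≥ 2 (CP rank is at least every unfolding rank, though it can be larger).
Upper bound: with S_k = T[:,:,k], the two rank-1 terms a₁b₁ᵀ, a₂b₂ᵀ are the rank-1 members of the pencil x·S₀ + y·S₁.
det(x·S₀ + y·S₁) is −48·x² − 80·xy − 32·y² = (-16)·(3·x + 2·y)(x + y), vanishing at (x:y) = (2:-3) and (1:-1).
M₁ = 2·S₀ − 3·S₁ = [[4, 4], [-4, -4]] = 4·[1, -1][1, 1]ᵀ and M₂ = S₀ − S₁ = [[2, 0], [-6, 0]] = 2·[1, -3][1, 0]ᵀ, so take a₁ = [1, -1], b₁ = [1, 1], a₂ = [1, -3], b₂ = [1, 0].
Each slice is an integer combination of E₁ = a₁b₁ᵀ and E₂ = a₂b₂ᵀ: S₀ = −4·E₁ + 6·E₂, S₁ = −4·E₁ + 4·E₂, S₂ = 6·E₂; reading off coefficients, c₁ = [-4, -4, 0] and c₂ = [6, 4, 6].
Hence T = [1, -1] ⊗ [1, 1] ⊗ [-4, -4, 0] + [1, -3] ⊗ [1, 0] ⊗ [6, 4, 6], so rank(T) ≤ 2.
These bounds meet, so rank(T) = 2.

2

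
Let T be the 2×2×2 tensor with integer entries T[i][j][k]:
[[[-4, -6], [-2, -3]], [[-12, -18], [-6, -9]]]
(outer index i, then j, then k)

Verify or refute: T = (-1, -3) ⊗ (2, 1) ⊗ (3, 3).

Reconstruct entry (0,0,0) from the claimed factors: Σₗ aₗ[0]bₗ[0]cₗ[0] = (-1)·(2)·(3) = -6, but T[0,0,0] = -4. The claim is false.

No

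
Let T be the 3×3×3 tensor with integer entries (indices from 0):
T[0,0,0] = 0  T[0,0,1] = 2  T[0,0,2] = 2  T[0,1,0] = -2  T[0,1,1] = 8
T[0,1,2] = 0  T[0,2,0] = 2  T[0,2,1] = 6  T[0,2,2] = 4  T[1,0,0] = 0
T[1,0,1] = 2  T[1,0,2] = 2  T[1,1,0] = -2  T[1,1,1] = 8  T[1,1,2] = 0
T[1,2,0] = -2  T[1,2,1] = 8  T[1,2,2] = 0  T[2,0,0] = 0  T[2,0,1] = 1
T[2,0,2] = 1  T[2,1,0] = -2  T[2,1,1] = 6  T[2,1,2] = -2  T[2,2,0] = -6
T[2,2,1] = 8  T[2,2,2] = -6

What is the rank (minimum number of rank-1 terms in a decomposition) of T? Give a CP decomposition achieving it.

rank(T) = 3

Lower bound: in the mode-1 unfolding of T (rows indexed by i, columns by (j,k)) the 3×3 minor on rows i ∈ {0, 1, 2}, columns (j,k) ∈ {(0,1), (1,0), (2,0)} is det [[2, -2, 2], [2, -2, -2], [1, -2, -6]] = -8 ≠ 0, so that unfolding has rank ≥ 3 and hence rank(T) ≥ 3 (CP rank is at least every unfolding rank, though it can be larger).
Upper bound: T is a sum of 3 rank-1 terms, T = (1, 0, -1) ∘ (0, 0, 1) ∘ (4, -2, 4) + (1, 1, 1) ∘ (0, 1, 1) ∘ (-2, 4, -4) + (2, 2, 1) ∘ (1, 2, 2) ∘ (0, 1, 1) (one valid choice — decompositions are not unique — normalised so each a, b is primitive with positive first nonzero entry; check it by expanding all entries), so rank(T) ≤ 3.
These bounds meet, so rank(T) = 3.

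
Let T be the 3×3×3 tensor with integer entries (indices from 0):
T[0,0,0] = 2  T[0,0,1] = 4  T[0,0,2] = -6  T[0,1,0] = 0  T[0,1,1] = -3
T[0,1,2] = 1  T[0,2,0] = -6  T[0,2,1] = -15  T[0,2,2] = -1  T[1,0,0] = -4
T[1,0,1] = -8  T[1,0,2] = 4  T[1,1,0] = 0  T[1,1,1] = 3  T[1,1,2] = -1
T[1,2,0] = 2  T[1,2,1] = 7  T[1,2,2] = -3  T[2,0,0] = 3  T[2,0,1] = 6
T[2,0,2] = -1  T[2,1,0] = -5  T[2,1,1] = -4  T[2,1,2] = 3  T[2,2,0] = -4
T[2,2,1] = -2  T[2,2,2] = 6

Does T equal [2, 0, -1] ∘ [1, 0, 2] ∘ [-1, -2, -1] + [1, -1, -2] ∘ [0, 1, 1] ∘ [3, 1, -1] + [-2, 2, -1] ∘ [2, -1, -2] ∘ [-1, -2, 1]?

No

Reconstruct entry (0,1,0) from the claimed factors: Σₗ aₗ[0]bₗ[1]cₗ[0] = (2)·(0)·(-1) + (1)·(1)·(3) + (-2)·(-1)·(-1) = 1, but T[0,1,0] = 0. The claim is false.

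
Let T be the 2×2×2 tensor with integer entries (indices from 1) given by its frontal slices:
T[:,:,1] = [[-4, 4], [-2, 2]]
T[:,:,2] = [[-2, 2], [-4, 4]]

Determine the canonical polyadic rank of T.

2

Lower bound: the mode-1 unfolding of T (rows indexed by i, columns by (j,k) = (1,1), (1,2), (2,1), (2,2)) is [[-4, -2, 4, 2], [-2, -4, 2, 4]].
There the 2×2 minor on rows i ∈ {1, 2}, columns (j,k) ∈ {(1,1), (1,2)} is det [[-4, -2], [-2, -4]] = 12 ≠ 0, so this unfolding has rank ≥ 2; CP rank is at least every unfolding rank, so rank(T) ≥ 2. (This is only a lower bound: in general the CP rank may exceed every unfolding rank, so we still need to exhibit 2 rank-1 terms summing to T.)
Upper bound — finding two terms. Every mode-2 slice of T is a multiple of one matrix: T[:,j,:] = b[j]·M with b = [1, -1] and M = [[-4, -2], [-2, -4]] (rows indexed by i, columns by k). So it suffices to write M as a sum of two rank-1 matrices.
Splitting M by its rows (i = 1, 2), M = [1, 0][-4, -2]ᵀ + [0, 1][-2, -4]ᵀ.
Hence T = [1, 0] (x) [1, -1] (x) [-4, -2] + [0, 1] (x) [1, -1] (x) [-2, -4], so rank(T) ≤ 2.
These bounds meet, so rank(T) = 2.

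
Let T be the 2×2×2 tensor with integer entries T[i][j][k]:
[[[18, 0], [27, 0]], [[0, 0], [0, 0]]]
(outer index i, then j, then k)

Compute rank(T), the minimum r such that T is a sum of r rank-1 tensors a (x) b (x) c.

1

Lower bound: T ≠ 0 (e.g. T[0,0,0] = 18), so rank(T) ≥ 1.
Upper bound: if T = a (x) b (x) c then every fibre of T is a multiple of the corresponding factor, so read the factors off the fibres through the nonzero entry T[0,0,0] = 18.
The mode-1 fibre T[:,0,0] = [18, 0] gives a = [1, 0] (primitive direction); the mode-2 fibre T[0,:,0] = [18, 27] gives b = [2, 3]; then c[k] = T[0,0,k] / (a[0]·b[0]) = [18, 0] / 2 = [9, 0].
Expanding [1, 0] (x) [2, 3] (x) [9, 0] reproduces all 8 entries of T, so T = [1, 0] (x) [2, 3] (x) [9, 0] and rank(T) ≤ 1.
These bounds meet, so rank(T) = 1.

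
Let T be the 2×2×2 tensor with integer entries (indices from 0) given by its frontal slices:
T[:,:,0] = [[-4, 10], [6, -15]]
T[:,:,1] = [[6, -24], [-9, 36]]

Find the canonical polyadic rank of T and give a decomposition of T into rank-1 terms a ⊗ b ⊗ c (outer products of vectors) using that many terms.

Lower bound: in the mode-3 unfolding of T (rows indexed by k, columns by (i,j)) the 2×2 minor on rows k ∈ {0, 1}, columns (i,j) ∈ {(0,0), (0,1)} is det [[-4, 10], [6, -24]] = 36 ≠ 0, so that unfolding has rank ≥ 2 and hence rank(T) ≥ 2 (CP rank is at least every unfolding rank, though it can be larger).
Upper bound: T[i,:,:] = a[i]·M for every slice, with a = [2, -3] and M = [[-2, 3], [5, -12]] (rows j, columns k).
Splitting M by its rows (j = 0, 1), M = [1, 0][-2, 3]ᵀ + [0, 1][5, -12]ᵀ.
Hence T = [2, -3] ⊗ [1, 0] ⊗ [-2, 3] + [2, -3] ⊗ [0, 1] ⊗ [5, -12], so rank(T) ≤ 2.
These bounds meet, so rank(T) = 2.

rank(T) = 2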